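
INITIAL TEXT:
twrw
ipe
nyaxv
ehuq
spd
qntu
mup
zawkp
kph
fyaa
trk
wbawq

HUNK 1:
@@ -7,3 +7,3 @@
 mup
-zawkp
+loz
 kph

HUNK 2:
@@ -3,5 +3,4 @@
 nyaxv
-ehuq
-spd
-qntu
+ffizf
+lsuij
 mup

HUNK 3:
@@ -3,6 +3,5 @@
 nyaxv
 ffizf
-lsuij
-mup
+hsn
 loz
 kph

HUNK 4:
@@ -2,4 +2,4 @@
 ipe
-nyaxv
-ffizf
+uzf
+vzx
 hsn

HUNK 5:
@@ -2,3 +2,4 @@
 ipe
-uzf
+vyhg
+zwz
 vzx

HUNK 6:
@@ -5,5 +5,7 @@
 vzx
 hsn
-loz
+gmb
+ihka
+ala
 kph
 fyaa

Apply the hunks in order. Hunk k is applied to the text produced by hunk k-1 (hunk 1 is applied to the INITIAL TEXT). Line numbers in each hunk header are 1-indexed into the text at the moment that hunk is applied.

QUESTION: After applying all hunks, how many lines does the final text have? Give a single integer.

Hunk 1: at line 7 remove [zawkp] add [loz] -> 12 lines: twrw ipe nyaxv ehuq spd qntu mup loz kph fyaa trk wbawq
Hunk 2: at line 3 remove [ehuq,spd,qntu] add [ffizf,lsuij] -> 11 lines: twrw ipe nyaxv ffizf lsuij mup loz kph fyaa trk wbawq
Hunk 3: at line 3 remove [lsuij,mup] add [hsn] -> 10 lines: twrw ipe nyaxv ffizf hsn loz kph fyaa trk wbawq
Hunk 4: at line 2 remove [nyaxv,ffizf] add [uzf,vzx] -> 10 lines: twrw ipe uzf vzx hsn loz kph fyaa trk wbawq
Hunk 5: at line 2 remove [uzf] add [vyhg,zwz] -> 11 lines: twrw ipe vyhg zwz vzx hsn loz kph fyaa trk wbawq
Hunk 6: at line 5 remove [loz] add [gmb,ihka,ala] -> 13 lines: twrw ipe vyhg zwz vzx hsn gmb ihka ala kph fyaa trk wbawq
Final line count: 13

Answer: 13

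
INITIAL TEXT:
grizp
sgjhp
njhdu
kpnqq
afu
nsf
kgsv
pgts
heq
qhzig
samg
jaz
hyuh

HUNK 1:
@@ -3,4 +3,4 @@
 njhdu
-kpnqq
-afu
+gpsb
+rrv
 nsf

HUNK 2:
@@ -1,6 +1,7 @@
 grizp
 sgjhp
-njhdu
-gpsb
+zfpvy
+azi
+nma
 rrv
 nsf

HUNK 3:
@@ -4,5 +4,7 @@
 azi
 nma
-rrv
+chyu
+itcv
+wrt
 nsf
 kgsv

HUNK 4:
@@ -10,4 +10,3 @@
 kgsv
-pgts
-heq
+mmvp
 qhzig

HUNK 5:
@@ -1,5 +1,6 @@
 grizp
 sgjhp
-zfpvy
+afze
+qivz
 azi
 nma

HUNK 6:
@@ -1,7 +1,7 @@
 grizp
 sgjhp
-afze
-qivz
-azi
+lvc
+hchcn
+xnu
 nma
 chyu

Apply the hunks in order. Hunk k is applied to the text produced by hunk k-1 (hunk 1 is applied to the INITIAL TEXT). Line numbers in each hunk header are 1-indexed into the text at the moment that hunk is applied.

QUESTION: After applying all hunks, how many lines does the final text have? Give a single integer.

Answer: 16

Derivation:
Hunk 1: at line 3 remove [kpnqq,afu] add [gpsb,rrv] -> 13 lines: grizp sgjhp njhdu gpsb rrv nsf kgsv pgts heq qhzig samg jaz hyuh
Hunk 2: at line 1 remove [njhdu,gpsb] add [zfpvy,azi,nma] -> 14 lines: grizp sgjhp zfpvy azi nma rrv nsf kgsv pgts heq qhzig samg jaz hyuh
Hunk 3: at line 4 remove [rrv] add [chyu,itcv,wrt] -> 16 lines: grizp sgjhp zfpvy azi nma chyu itcv wrt nsf kgsv pgts heq qhzig samg jaz hyuh
Hunk 4: at line 10 remove [pgts,heq] add [mmvp] -> 15 lines: grizp sgjhp zfpvy azi nma chyu itcv wrt nsf kgsv mmvp qhzig samg jaz hyuh
Hunk 5: at line 1 remove [zfpvy] add [afze,qivz] -> 16 lines: grizp sgjhp afze qivz azi nma chyu itcv wrt nsf kgsv mmvp qhzig samg jaz hyuh
Hunk 6: at line 1 remove [afze,qivz,azi] add [lvc,hchcn,xnu] -> 16 lines: grizp sgjhp lvc hchcn xnu nma chyu itcv wrt nsf kgsv mmvp qhzig samg jaz hyuh
Final line count: 16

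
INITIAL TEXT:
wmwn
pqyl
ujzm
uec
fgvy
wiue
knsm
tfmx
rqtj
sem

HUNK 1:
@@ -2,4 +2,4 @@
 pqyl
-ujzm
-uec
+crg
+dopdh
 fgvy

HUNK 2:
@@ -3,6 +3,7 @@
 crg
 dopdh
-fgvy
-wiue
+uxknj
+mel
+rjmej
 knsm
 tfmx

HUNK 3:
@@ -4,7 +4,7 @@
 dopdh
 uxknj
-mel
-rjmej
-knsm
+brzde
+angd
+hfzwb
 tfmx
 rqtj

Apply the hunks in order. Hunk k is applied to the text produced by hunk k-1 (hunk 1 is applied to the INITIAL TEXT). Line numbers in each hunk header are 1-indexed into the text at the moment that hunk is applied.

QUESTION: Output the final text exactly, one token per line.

Answer: wmwn
pqyl
crg
dopdh
uxknj
brzde
angd
hfzwb
tfmx
rqtj
sem

Derivation:
Hunk 1: at line 2 remove [ujzm,uec] add [crg,dopdh] -> 10 lines: wmwn pqyl crg dopdh fgvy wiue knsm tfmx rqtj sem
Hunk 2: at line 3 remove [fgvy,wiue] add [uxknj,mel,rjmej] -> 11 lines: wmwn pqyl crg dopdh uxknj mel rjmej knsm tfmx rqtj sem
Hunk 3: at line 4 remove [mel,rjmej,knsm] add [brzde,angd,hfzwb] -> 11 lines: wmwn pqyl crg dopdh uxknj brzde angd hfzwb tfmx rqtj sem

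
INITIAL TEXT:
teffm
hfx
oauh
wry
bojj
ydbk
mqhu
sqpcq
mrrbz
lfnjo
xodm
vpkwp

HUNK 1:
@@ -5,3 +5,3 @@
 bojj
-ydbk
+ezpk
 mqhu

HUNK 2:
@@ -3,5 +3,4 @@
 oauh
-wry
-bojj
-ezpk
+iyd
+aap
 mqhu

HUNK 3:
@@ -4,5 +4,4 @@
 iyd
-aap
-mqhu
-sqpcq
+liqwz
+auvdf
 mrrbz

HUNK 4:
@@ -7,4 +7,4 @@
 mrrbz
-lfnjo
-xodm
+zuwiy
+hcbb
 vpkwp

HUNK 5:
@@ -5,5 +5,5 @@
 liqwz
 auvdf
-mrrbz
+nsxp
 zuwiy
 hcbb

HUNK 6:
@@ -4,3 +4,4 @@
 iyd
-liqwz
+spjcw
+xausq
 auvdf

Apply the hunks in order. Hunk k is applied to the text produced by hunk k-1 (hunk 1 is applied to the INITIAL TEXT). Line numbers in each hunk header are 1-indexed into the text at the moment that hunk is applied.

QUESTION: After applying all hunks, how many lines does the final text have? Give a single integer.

Answer: 11

Derivation:
Hunk 1: at line 5 remove [ydbk] add [ezpk] -> 12 lines: teffm hfx oauh wry bojj ezpk mqhu sqpcq mrrbz lfnjo xodm vpkwp
Hunk 2: at line 3 remove [wry,bojj,ezpk] add [iyd,aap] -> 11 lines: teffm hfx oauh iyd aap mqhu sqpcq mrrbz lfnjo xodm vpkwp
Hunk 3: at line 4 remove [aap,mqhu,sqpcq] add [liqwz,auvdf] -> 10 lines: teffm hfx oauh iyd liqwz auvdf mrrbz lfnjo xodm vpkwp
Hunk 4: at line 7 remove [lfnjo,xodm] add [zuwiy,hcbb] -> 10 lines: teffm hfx oauh iyd liqwz auvdf mrrbz zuwiy hcbb vpkwp
Hunk 5: at line 5 remove [mrrbz] add [nsxp] -> 10 lines: teffm hfx oauh iyd liqwz auvdf nsxp zuwiy hcbb vpkwp
Hunk 6: at line 4 remove [liqwz] add [spjcw,xausq] -> 11 lines: teffm hfx oauh iyd spjcw xausq auvdf nsxp zuwiy hcbb vpkwp
Final line count: 11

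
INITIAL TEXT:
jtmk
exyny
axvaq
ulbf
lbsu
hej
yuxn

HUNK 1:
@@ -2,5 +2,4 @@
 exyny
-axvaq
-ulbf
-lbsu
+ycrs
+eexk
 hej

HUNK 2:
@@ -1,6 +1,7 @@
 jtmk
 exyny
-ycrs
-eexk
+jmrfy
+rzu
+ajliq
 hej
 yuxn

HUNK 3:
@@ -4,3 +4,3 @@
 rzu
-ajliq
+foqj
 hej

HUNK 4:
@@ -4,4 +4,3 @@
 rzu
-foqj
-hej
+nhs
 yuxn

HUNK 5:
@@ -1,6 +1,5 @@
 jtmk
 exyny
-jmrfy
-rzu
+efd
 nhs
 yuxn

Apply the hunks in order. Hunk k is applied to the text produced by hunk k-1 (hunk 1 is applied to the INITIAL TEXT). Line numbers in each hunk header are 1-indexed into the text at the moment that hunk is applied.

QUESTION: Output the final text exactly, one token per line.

Answer: jtmk
exyny
efd
nhs
yuxn

Derivation:
Hunk 1: at line 2 remove [axvaq,ulbf,lbsu] add [ycrs,eexk] -> 6 lines: jtmk exyny ycrs eexk hej yuxn
Hunk 2: at line 1 remove [ycrs,eexk] add [jmrfy,rzu,ajliq] -> 7 lines: jtmk exyny jmrfy rzu ajliq hej yuxn
Hunk 3: at line 4 remove [ajliq] add [foqj] -> 7 lines: jtmk exyny jmrfy rzu foqj hej yuxn
Hunk 4: at line 4 remove [foqj,hej] add [nhs] -> 6 lines: jtmk exyny jmrfy rzu nhs yuxn
Hunk 5: at line 1 remove [jmrfy,rzu] add [efd] -> 5 lines: jtmk exyny efd nhs yuxn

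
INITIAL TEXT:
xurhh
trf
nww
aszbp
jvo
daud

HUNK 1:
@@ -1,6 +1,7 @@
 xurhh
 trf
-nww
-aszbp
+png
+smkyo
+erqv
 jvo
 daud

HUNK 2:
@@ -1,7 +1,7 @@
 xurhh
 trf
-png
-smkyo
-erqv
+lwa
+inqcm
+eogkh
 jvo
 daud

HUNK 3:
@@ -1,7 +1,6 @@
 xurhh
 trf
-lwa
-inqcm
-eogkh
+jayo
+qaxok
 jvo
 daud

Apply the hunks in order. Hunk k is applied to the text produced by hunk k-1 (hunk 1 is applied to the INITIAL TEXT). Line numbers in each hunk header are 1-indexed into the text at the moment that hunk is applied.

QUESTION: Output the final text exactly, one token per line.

Answer: xurhh
trf
jayo
qaxok
jvo
daud

Derivation:
Hunk 1: at line 1 remove [nww,aszbp] add [png,smkyo,erqv] -> 7 lines: xurhh trf png smkyo erqv jvo daud
Hunk 2: at line 1 remove [png,smkyo,erqv] add [lwa,inqcm,eogkh] -> 7 lines: xurhh trf lwa inqcm eogkh jvo daud
Hunk 3: at line 1 remove [lwa,inqcm,eogkh] add [jayo,qaxok] -> 6 lines: xurhh trf jayo qaxok jvo daud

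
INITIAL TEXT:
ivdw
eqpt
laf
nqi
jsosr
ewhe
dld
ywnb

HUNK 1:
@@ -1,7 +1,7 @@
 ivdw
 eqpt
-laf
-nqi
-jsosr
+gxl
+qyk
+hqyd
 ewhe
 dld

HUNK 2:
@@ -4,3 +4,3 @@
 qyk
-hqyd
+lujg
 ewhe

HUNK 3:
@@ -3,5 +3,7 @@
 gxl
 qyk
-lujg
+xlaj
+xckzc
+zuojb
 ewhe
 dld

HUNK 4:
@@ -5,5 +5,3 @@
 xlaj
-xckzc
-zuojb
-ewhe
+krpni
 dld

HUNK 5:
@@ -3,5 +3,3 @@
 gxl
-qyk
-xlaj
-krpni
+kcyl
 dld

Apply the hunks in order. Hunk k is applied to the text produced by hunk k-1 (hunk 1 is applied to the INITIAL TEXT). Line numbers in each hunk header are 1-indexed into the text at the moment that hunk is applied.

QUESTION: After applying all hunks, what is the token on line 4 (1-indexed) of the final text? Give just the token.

Hunk 1: at line 1 remove [laf,nqi,jsosr] add [gxl,qyk,hqyd] -> 8 lines: ivdw eqpt gxl qyk hqyd ewhe dld ywnb
Hunk 2: at line 4 remove [hqyd] add [lujg] -> 8 lines: ivdw eqpt gxl qyk lujg ewhe dld ywnb
Hunk 3: at line 3 remove [lujg] add [xlaj,xckzc,zuojb] -> 10 lines: ivdw eqpt gxl qyk xlaj xckzc zuojb ewhe dld ywnb
Hunk 4: at line 5 remove [xckzc,zuojb,ewhe] add [krpni] -> 8 lines: ivdw eqpt gxl qyk xlaj krpni dld ywnb
Hunk 5: at line 3 remove [qyk,xlaj,krpni] add [kcyl] -> 6 lines: ivdw eqpt gxl kcyl dld ywnb
Final line 4: kcyl

Answer: kcyl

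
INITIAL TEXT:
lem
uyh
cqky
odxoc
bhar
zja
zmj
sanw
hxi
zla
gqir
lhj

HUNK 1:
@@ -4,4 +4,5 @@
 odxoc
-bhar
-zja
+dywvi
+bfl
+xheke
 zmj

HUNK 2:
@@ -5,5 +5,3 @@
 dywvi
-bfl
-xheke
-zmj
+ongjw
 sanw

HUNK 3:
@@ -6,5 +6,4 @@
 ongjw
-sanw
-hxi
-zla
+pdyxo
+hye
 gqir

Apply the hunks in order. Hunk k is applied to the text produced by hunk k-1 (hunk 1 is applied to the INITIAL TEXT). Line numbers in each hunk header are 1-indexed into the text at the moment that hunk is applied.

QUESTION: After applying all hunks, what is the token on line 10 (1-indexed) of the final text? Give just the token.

Hunk 1: at line 4 remove [bhar,zja] add [dywvi,bfl,xheke] -> 13 lines: lem uyh cqky odxoc dywvi bfl xheke zmj sanw hxi zla gqir lhj
Hunk 2: at line 5 remove [bfl,xheke,zmj] add [ongjw] -> 11 lines: lem uyh cqky odxoc dywvi ongjw sanw hxi zla gqir lhj
Hunk 3: at line 6 remove [sanw,hxi,zla] add [pdyxo,hye] -> 10 lines: lem uyh cqky odxoc dywvi ongjw pdyxo hye gqir lhj
Final line 10: lhj

Answer: lhj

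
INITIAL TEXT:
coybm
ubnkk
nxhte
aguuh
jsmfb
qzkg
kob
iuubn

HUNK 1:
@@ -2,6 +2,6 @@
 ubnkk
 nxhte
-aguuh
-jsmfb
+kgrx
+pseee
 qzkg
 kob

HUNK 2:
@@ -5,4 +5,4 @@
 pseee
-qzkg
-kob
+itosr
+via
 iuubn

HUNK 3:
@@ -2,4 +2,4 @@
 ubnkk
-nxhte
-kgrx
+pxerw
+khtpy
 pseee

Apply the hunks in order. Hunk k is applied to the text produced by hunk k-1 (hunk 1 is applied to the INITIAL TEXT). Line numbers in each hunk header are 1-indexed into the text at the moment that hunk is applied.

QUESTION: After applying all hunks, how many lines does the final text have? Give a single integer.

Answer: 8

Derivation:
Hunk 1: at line 2 remove [aguuh,jsmfb] add [kgrx,pseee] -> 8 lines: coybm ubnkk nxhte kgrx pseee qzkg kob iuubn
Hunk 2: at line 5 remove [qzkg,kob] add [itosr,via] -> 8 lines: coybm ubnkk nxhte kgrx pseee itosr via iuubn
Hunk 3: at line 2 remove [nxhte,kgrx] add [pxerw,khtpy] -> 8 lines: coybm ubnkk pxerw khtpy pseee itosr via iuubn
Final line count: 8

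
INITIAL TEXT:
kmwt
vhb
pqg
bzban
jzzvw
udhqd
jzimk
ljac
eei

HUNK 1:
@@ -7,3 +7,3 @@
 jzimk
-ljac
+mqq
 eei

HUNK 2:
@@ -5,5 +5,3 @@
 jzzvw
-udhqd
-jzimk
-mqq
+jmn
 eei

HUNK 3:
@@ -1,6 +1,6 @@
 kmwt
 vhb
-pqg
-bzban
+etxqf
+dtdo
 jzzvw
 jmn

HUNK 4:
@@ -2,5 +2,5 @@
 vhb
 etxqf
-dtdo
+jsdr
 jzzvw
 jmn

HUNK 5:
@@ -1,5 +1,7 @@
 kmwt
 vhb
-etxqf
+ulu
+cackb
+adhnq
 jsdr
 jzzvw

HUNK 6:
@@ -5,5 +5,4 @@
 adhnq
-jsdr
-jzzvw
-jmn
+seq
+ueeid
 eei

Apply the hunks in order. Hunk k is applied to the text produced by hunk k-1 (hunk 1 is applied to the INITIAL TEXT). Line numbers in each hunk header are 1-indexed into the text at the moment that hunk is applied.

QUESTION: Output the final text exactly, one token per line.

Answer: kmwt
vhb
ulu
cackb
adhnq
seq
ueeid
eei

Derivation:
Hunk 1: at line 7 remove [ljac] add [mqq] -> 9 lines: kmwt vhb pqg bzban jzzvw udhqd jzimk mqq eei
Hunk 2: at line 5 remove [udhqd,jzimk,mqq] add [jmn] -> 7 lines: kmwt vhb pqg bzban jzzvw jmn eei
Hunk 3: at line 1 remove [pqg,bzban] add [etxqf,dtdo] -> 7 lines: kmwt vhb etxqf dtdo jzzvw jmn eei
Hunk 4: at line 2 remove [dtdo] add [jsdr] -> 7 lines: kmwt vhb etxqf jsdr jzzvw jmn eei
Hunk 5: at line 1 remove [etxqf] add [ulu,cackb,adhnq] -> 9 lines: kmwt vhb ulu cackb adhnq jsdr jzzvw jmn eei
Hunk 6: at line 5 remove [jsdr,jzzvw,jmn] add [seq,ueeid] -> 8 lines: kmwt vhb ulu cackb adhnq seq ueeid eei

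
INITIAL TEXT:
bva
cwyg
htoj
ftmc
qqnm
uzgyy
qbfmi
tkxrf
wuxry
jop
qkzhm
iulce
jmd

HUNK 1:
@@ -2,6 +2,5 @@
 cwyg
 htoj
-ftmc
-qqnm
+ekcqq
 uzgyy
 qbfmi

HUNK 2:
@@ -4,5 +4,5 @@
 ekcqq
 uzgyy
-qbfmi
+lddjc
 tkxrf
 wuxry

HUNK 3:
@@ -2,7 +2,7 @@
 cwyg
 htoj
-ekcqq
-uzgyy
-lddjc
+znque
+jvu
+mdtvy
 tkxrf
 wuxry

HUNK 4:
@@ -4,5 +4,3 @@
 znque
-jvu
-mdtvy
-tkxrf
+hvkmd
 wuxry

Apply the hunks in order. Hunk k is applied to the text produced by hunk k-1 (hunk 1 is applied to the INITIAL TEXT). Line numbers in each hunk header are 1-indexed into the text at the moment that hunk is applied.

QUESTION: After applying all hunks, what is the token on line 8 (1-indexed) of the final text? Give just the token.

Hunk 1: at line 2 remove [ftmc,qqnm] add [ekcqq] -> 12 lines: bva cwyg htoj ekcqq uzgyy qbfmi tkxrf wuxry jop qkzhm iulce jmd
Hunk 2: at line 4 remove [qbfmi] add [lddjc] -> 12 lines: bva cwyg htoj ekcqq uzgyy lddjc tkxrf wuxry jop qkzhm iulce jmd
Hunk 3: at line 2 remove [ekcqq,uzgyy,lddjc] add [znque,jvu,mdtvy] -> 12 lines: bva cwyg htoj znque jvu mdtvy tkxrf wuxry jop qkzhm iulce jmd
Hunk 4: at line 4 remove [jvu,mdtvy,tkxrf] add [hvkmd] -> 10 lines: bva cwyg htoj znque hvkmd wuxry jop qkzhm iulce jmd
Final line 8: qkzhm

Answer: qkzhm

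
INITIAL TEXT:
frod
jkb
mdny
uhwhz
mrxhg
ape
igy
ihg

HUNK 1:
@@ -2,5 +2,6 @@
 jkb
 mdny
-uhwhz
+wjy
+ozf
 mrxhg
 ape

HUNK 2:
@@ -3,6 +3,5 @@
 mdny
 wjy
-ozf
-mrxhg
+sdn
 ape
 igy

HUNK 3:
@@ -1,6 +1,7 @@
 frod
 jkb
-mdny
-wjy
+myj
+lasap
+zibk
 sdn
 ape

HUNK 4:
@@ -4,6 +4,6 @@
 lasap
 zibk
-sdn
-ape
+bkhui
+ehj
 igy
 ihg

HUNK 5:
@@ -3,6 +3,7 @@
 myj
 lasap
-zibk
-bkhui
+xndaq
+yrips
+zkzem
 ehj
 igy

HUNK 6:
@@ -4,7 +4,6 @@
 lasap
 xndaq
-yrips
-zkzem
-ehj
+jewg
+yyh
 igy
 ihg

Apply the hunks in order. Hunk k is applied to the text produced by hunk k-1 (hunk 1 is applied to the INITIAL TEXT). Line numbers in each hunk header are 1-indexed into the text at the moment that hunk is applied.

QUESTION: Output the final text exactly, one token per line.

Answer: frod
jkb
myj
lasap
xndaq
jewg
yyh
igy
ihg

Derivation:
Hunk 1: at line 2 remove [uhwhz] add [wjy,ozf] -> 9 lines: frod jkb mdny wjy ozf mrxhg ape igy ihg
Hunk 2: at line 3 remove [ozf,mrxhg] add [sdn] -> 8 lines: frod jkb mdny wjy sdn ape igy ihg
Hunk 3: at line 1 remove [mdny,wjy] add [myj,lasap,zibk] -> 9 lines: frod jkb myj lasap zibk sdn ape igy ihg
Hunk 4: at line 4 remove [sdn,ape] add [bkhui,ehj] -> 9 lines: frod jkb myj lasap zibk bkhui ehj igy ihg
Hunk 5: at line 3 remove [zibk,bkhui] add [xndaq,yrips,zkzem] -> 10 lines: frod jkb myj lasap xndaq yrips zkzem ehj igy ihg
Hunk 6: at line 4 remove [yrips,zkzem,ehj] add [jewg,yyh] -> 9 lines: frod jkb myj lasap xndaq jewg yyh igy ihg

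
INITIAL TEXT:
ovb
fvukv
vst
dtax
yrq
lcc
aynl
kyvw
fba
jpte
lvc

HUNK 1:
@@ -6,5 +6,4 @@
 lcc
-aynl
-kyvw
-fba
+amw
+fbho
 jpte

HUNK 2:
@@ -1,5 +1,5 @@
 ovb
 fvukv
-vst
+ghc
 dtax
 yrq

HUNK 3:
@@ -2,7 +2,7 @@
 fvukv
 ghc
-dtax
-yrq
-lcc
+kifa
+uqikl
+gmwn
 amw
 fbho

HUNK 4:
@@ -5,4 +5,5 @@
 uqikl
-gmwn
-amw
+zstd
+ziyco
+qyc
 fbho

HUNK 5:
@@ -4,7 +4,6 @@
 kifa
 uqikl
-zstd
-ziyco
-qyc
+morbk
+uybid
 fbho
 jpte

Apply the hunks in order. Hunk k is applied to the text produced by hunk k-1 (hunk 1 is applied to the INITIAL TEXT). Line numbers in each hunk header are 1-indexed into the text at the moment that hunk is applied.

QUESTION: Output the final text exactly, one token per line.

Hunk 1: at line 6 remove [aynl,kyvw,fba] add [amw,fbho] -> 10 lines: ovb fvukv vst dtax yrq lcc amw fbho jpte lvc
Hunk 2: at line 1 remove [vst] add [ghc] -> 10 lines: ovb fvukv ghc dtax yrq lcc amw fbho jpte lvc
Hunk 3: at line 2 remove [dtax,yrq,lcc] add [kifa,uqikl,gmwn] -> 10 lines: ovb fvukv ghc kifa uqikl gmwn amw fbho jpte lvc
Hunk 4: at line 5 remove [gmwn,amw] add [zstd,ziyco,qyc] -> 11 lines: ovb fvukv ghc kifa uqikl zstd ziyco qyc fbho jpte lvc
Hunk 5: at line 4 remove [zstd,ziyco,qyc] add [morbk,uybid] -> 10 lines: ovb fvukv ghc kifa uqikl morbk uybid fbho jpte lvc

Answer: ovb
fvukv
ghc
kifa
uqikl
morbk
uybid
fbho
jpte
lvc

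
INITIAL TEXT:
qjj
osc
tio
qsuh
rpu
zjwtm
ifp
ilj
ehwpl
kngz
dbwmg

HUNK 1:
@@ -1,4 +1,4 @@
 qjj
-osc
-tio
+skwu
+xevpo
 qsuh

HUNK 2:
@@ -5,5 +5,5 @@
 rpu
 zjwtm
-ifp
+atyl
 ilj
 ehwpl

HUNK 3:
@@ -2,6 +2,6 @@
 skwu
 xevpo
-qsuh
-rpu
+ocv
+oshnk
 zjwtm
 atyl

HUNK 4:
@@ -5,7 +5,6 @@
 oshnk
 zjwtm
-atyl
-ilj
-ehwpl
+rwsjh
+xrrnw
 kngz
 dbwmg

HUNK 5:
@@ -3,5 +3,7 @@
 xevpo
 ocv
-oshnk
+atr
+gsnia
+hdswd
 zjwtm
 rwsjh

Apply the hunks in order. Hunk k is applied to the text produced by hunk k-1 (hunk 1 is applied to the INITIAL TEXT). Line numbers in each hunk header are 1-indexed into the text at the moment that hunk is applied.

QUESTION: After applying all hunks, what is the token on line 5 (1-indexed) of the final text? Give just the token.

Hunk 1: at line 1 remove [osc,tio] add [skwu,xevpo] -> 11 lines: qjj skwu xevpo qsuh rpu zjwtm ifp ilj ehwpl kngz dbwmg
Hunk 2: at line 5 remove [ifp] add [atyl] -> 11 lines: qjj skwu xevpo qsuh rpu zjwtm atyl ilj ehwpl kngz dbwmg
Hunk 3: at line 2 remove [qsuh,rpu] add [ocv,oshnk] -> 11 lines: qjj skwu xevpo ocv oshnk zjwtm atyl ilj ehwpl kngz dbwmg
Hunk 4: at line 5 remove [atyl,ilj,ehwpl] add [rwsjh,xrrnw] -> 10 lines: qjj skwu xevpo ocv oshnk zjwtm rwsjh xrrnw kngz dbwmg
Hunk 5: at line 3 remove [oshnk] add [atr,gsnia,hdswd] -> 12 lines: qjj skwu xevpo ocv atr gsnia hdswd zjwtm rwsjh xrrnw kngz dbwmg
Final line 5: atr

Answer: atr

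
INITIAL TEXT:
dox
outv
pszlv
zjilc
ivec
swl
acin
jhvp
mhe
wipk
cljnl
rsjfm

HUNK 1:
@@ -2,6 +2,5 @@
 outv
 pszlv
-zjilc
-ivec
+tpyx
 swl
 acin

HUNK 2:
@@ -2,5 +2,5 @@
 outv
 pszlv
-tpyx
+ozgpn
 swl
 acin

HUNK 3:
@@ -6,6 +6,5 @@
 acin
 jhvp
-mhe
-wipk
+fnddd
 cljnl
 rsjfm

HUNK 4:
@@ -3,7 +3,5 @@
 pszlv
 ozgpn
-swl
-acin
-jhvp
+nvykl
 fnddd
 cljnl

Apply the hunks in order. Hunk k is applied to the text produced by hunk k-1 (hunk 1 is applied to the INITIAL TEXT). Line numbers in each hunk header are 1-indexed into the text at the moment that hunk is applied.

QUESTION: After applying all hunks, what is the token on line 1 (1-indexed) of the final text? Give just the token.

Answer: dox

Derivation:
Hunk 1: at line 2 remove [zjilc,ivec] add [tpyx] -> 11 lines: dox outv pszlv tpyx swl acin jhvp mhe wipk cljnl rsjfm
Hunk 2: at line 2 remove [tpyx] add [ozgpn] -> 11 lines: dox outv pszlv ozgpn swl acin jhvp mhe wipk cljnl rsjfm
Hunk 3: at line 6 remove [mhe,wipk] add [fnddd] -> 10 lines: dox outv pszlv ozgpn swl acin jhvp fnddd cljnl rsjfm
Hunk 4: at line 3 remove [swl,acin,jhvp] add [nvykl] -> 8 lines: dox outv pszlv ozgpn nvykl fnddd cljnl rsjfm
Final line 1: dox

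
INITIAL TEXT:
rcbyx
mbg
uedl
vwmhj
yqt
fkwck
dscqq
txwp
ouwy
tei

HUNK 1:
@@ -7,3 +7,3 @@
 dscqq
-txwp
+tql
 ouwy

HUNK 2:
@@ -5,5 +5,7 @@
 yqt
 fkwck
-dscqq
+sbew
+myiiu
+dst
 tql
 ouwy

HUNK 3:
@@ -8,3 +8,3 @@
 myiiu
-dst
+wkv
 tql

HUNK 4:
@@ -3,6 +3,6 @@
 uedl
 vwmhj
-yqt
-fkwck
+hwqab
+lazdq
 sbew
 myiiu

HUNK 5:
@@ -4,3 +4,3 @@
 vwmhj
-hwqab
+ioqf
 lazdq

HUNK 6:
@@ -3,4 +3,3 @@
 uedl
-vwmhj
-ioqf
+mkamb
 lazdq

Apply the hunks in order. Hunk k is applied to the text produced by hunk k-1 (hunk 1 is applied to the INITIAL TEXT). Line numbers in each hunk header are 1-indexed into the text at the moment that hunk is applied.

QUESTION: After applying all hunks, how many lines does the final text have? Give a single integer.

Hunk 1: at line 7 remove [txwp] add [tql] -> 10 lines: rcbyx mbg uedl vwmhj yqt fkwck dscqq tql ouwy tei
Hunk 2: at line 5 remove [dscqq] add [sbew,myiiu,dst] -> 12 lines: rcbyx mbg uedl vwmhj yqt fkwck sbew myiiu dst tql ouwy tei
Hunk 3: at line 8 remove [dst] add [wkv] -> 12 lines: rcbyx mbg uedl vwmhj yqt fkwck sbew myiiu wkv tql ouwy tei
Hunk 4: at line 3 remove [yqt,fkwck] add [hwqab,lazdq] -> 12 lines: rcbyx mbg uedl vwmhj hwqab lazdq sbew myiiu wkv tql ouwy tei
Hunk 5: at line 4 remove [hwqab] add [ioqf] -> 12 lines: rcbyx mbg uedl vwmhj ioqf lazdq sbew myiiu wkv tql ouwy tei
Hunk 6: at line 3 remove [vwmhj,ioqf] add [mkamb] -> 11 lines: rcbyx mbg uedl mkamb lazdq sbew myiiu wkv tql ouwy tei
Final line count: 11

Answer: 11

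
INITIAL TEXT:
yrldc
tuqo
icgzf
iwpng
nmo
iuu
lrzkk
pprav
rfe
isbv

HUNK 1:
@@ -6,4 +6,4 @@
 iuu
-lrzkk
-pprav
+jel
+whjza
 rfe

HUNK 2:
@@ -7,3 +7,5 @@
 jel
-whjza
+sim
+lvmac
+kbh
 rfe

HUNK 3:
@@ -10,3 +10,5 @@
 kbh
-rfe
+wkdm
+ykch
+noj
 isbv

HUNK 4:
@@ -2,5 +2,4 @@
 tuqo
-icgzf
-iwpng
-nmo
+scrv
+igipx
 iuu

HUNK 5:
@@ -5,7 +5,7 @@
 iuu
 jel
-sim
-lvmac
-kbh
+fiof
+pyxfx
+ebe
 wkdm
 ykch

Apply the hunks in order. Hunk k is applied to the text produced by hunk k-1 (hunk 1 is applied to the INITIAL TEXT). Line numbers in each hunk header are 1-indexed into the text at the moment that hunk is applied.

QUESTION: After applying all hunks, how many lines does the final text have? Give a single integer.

Answer: 13

Derivation:
Hunk 1: at line 6 remove [lrzkk,pprav] add [jel,whjza] -> 10 lines: yrldc tuqo icgzf iwpng nmo iuu jel whjza rfe isbv
Hunk 2: at line 7 remove [whjza] add [sim,lvmac,kbh] -> 12 lines: yrldc tuqo icgzf iwpng nmo iuu jel sim lvmac kbh rfe isbv
Hunk 3: at line 10 remove [rfe] add [wkdm,ykch,noj] -> 14 lines: yrldc tuqo icgzf iwpng nmo iuu jel sim lvmac kbh wkdm ykch noj isbv
Hunk 4: at line 2 remove [icgzf,iwpng,nmo] add [scrv,igipx] -> 13 lines: yrldc tuqo scrv igipx iuu jel sim lvmac kbh wkdm ykch noj isbv
Hunk 5: at line 5 remove [sim,lvmac,kbh] add [fiof,pyxfx,ebe] -> 13 lines: yrldc tuqo scrv igipx iuu jel fiof pyxfx ebe wkdm ykch noj isbv
Final line count: 13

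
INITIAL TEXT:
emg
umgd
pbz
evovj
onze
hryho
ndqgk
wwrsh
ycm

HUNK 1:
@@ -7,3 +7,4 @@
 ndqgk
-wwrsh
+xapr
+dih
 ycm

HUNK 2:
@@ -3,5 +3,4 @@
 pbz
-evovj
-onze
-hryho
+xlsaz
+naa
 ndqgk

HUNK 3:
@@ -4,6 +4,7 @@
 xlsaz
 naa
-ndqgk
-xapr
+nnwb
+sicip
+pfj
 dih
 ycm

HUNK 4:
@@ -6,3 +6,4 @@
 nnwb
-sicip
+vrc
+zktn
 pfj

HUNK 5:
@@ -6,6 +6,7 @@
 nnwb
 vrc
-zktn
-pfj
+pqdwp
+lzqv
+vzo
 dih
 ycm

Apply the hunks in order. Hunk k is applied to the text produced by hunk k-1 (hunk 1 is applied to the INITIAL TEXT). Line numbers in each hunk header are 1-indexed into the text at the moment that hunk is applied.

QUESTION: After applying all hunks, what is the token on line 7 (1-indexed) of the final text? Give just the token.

Answer: vrc

Derivation:
Hunk 1: at line 7 remove [wwrsh] add [xapr,dih] -> 10 lines: emg umgd pbz evovj onze hryho ndqgk xapr dih ycm
Hunk 2: at line 3 remove [evovj,onze,hryho] add [xlsaz,naa] -> 9 lines: emg umgd pbz xlsaz naa ndqgk xapr dih ycm
Hunk 3: at line 4 remove [ndqgk,xapr] add [nnwb,sicip,pfj] -> 10 lines: emg umgd pbz xlsaz naa nnwb sicip pfj dih ycm
Hunk 4: at line 6 remove [sicip] add [vrc,zktn] -> 11 lines: emg umgd pbz xlsaz naa nnwb vrc zktn pfj dih ycm
Hunk 5: at line 6 remove [zktn,pfj] add [pqdwp,lzqv,vzo] -> 12 lines: emg umgd pbz xlsaz naa nnwb vrc pqdwp lzqv vzo dih ycm
Final line 7: vrc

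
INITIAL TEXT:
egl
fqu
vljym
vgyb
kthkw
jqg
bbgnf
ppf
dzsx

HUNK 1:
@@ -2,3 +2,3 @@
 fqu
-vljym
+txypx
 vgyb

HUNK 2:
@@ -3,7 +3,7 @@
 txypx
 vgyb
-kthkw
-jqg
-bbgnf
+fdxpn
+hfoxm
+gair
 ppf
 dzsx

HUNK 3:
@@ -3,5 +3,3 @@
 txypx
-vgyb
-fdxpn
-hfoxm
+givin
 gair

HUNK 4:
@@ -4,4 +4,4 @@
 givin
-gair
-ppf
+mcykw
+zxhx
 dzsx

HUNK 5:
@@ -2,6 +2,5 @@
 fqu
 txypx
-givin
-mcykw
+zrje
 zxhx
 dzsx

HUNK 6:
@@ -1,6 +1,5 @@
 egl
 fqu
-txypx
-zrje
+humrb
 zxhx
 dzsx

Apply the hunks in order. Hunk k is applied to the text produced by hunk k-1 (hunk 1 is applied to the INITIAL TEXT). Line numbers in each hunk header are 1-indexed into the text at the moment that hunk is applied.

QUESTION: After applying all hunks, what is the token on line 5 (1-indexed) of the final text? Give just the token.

Answer: dzsx

Derivation:
Hunk 1: at line 2 remove [vljym] add [txypx] -> 9 lines: egl fqu txypx vgyb kthkw jqg bbgnf ppf dzsx
Hunk 2: at line 3 remove [kthkw,jqg,bbgnf] add [fdxpn,hfoxm,gair] -> 9 lines: egl fqu txypx vgyb fdxpn hfoxm gair ppf dzsx
Hunk 3: at line 3 remove [vgyb,fdxpn,hfoxm] add [givin] -> 7 lines: egl fqu txypx givin gair ppf dzsx
Hunk 4: at line 4 remove [gair,ppf] add [mcykw,zxhx] -> 7 lines: egl fqu txypx givin mcykw zxhx dzsx
Hunk 5: at line 2 remove [givin,mcykw] add [zrje] -> 6 lines: egl fqu txypx zrje zxhx dzsx
Hunk 6: at line 1 remove [txypx,zrje] add [humrb] -> 5 lines: egl fqu humrb zxhx dzsx
Final line 5: dzsx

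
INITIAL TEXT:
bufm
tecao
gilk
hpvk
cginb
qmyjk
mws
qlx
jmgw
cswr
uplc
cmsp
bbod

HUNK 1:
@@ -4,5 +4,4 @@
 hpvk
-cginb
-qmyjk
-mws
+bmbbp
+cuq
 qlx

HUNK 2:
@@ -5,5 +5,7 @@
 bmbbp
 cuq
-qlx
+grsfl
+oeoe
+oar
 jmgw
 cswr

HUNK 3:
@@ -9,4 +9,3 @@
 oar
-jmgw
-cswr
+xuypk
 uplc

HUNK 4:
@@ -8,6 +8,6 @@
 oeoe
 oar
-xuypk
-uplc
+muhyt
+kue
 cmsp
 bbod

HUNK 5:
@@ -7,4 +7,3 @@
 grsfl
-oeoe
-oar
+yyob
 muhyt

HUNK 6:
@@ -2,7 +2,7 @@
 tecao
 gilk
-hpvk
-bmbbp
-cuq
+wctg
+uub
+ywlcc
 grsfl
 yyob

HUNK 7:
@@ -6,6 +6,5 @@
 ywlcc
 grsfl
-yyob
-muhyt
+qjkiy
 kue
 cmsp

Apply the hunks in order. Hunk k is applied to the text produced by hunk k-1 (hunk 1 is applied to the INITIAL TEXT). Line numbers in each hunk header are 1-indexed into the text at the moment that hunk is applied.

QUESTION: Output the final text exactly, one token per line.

Hunk 1: at line 4 remove [cginb,qmyjk,mws] add [bmbbp,cuq] -> 12 lines: bufm tecao gilk hpvk bmbbp cuq qlx jmgw cswr uplc cmsp bbod
Hunk 2: at line 5 remove [qlx] add [grsfl,oeoe,oar] -> 14 lines: bufm tecao gilk hpvk bmbbp cuq grsfl oeoe oar jmgw cswr uplc cmsp bbod
Hunk 3: at line 9 remove [jmgw,cswr] add [xuypk] -> 13 lines: bufm tecao gilk hpvk bmbbp cuq grsfl oeoe oar xuypk uplc cmsp bbod
Hunk 4: at line 8 remove [xuypk,uplc] add [muhyt,kue] -> 13 lines: bufm tecao gilk hpvk bmbbp cuq grsfl oeoe oar muhyt kue cmsp bbod
Hunk 5: at line 7 remove [oeoe,oar] add [yyob] -> 12 lines: bufm tecao gilk hpvk bmbbp cuq grsfl yyob muhyt kue cmsp bbod
Hunk 6: at line 2 remove [hpvk,bmbbp,cuq] add [wctg,uub,ywlcc] -> 12 lines: bufm tecao gilk wctg uub ywlcc grsfl yyob muhyt kue cmsp bbod
Hunk 7: at line 6 remove [yyob,muhyt] add [qjkiy] -> 11 lines: bufm tecao gilk wctg uub ywlcc grsfl qjkiy kue cmsp bbod

Answer: bufm
tecao
gilk
wctg
uub
ywlcc
grsfl
qjkiy
kue
cmsp
bbod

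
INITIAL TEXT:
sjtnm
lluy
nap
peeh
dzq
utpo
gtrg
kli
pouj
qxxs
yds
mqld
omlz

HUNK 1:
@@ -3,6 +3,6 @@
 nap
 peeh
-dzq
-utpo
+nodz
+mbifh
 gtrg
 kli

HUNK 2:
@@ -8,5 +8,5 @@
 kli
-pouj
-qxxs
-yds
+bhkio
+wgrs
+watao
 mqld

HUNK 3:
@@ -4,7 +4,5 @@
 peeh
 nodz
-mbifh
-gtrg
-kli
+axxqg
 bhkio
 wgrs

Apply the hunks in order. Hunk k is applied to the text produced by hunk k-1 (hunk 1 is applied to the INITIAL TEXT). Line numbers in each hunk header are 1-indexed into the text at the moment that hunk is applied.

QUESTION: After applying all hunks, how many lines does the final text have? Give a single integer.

Answer: 11

Derivation:
Hunk 1: at line 3 remove [dzq,utpo] add [nodz,mbifh] -> 13 lines: sjtnm lluy nap peeh nodz mbifh gtrg kli pouj qxxs yds mqld omlz
Hunk 2: at line 8 remove [pouj,qxxs,yds] add [bhkio,wgrs,watao] -> 13 lines: sjtnm lluy nap peeh nodz mbifh gtrg kli bhkio wgrs watao mqld omlz
Hunk 3: at line 4 remove [mbifh,gtrg,kli] add [axxqg] -> 11 lines: sjtnm lluy nap peeh nodz axxqg bhkio wgrs watao mqld omlz
Final line count: 11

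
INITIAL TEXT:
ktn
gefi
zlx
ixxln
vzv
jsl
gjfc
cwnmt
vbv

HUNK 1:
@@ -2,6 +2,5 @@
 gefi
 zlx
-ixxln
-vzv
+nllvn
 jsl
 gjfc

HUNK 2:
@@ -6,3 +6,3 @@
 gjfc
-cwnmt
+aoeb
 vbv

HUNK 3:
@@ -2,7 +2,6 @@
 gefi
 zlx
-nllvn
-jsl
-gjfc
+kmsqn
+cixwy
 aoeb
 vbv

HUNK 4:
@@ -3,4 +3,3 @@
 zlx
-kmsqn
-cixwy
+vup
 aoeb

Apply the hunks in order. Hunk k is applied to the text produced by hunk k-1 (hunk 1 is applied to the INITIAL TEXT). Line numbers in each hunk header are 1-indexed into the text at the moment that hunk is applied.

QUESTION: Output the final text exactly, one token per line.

Hunk 1: at line 2 remove [ixxln,vzv] add [nllvn] -> 8 lines: ktn gefi zlx nllvn jsl gjfc cwnmt vbv
Hunk 2: at line 6 remove [cwnmt] add [aoeb] -> 8 lines: ktn gefi zlx nllvn jsl gjfc aoeb vbv
Hunk 3: at line 2 remove [nllvn,jsl,gjfc] add [kmsqn,cixwy] -> 7 lines: ktn gefi zlx kmsqn cixwy aoeb vbv
Hunk 4: at line 3 remove [kmsqn,cixwy] add [vup] -> 6 lines: ktn gefi zlx vup aoeb vbv

Answer: ktn
gefi
zlx
vup
aoeb
vbv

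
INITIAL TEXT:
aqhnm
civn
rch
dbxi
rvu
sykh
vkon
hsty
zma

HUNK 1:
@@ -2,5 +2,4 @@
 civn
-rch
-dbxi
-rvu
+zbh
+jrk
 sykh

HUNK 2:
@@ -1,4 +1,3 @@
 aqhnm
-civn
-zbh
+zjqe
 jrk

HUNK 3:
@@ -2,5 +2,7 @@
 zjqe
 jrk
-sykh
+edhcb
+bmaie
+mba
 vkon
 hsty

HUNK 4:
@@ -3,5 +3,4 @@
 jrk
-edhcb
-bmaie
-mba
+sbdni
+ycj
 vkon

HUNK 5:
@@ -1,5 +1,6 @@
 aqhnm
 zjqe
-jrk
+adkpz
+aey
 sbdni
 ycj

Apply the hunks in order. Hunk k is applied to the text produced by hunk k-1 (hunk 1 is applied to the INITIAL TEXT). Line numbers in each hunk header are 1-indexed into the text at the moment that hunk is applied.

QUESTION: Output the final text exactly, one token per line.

Answer: aqhnm
zjqe
adkpz
aey
sbdni
ycj
vkon
hsty
zma

Derivation:
Hunk 1: at line 2 remove [rch,dbxi,rvu] add [zbh,jrk] -> 8 lines: aqhnm civn zbh jrk sykh vkon hsty zma
Hunk 2: at line 1 remove [civn,zbh] add [zjqe] -> 7 lines: aqhnm zjqe jrk sykh vkon hsty zma
Hunk 3: at line 2 remove [sykh] add [edhcb,bmaie,mba] -> 9 lines: aqhnm zjqe jrk edhcb bmaie mba vkon hsty zma
Hunk 4: at line 3 remove [edhcb,bmaie,mba] add [sbdni,ycj] -> 8 lines: aqhnm zjqe jrk sbdni ycj vkon hsty zma
Hunk 5: at line 1 remove [jrk] add [adkpz,aey] -> 9 lines: aqhnm zjqe adkpz aey sbdni ycj vkon hsty zma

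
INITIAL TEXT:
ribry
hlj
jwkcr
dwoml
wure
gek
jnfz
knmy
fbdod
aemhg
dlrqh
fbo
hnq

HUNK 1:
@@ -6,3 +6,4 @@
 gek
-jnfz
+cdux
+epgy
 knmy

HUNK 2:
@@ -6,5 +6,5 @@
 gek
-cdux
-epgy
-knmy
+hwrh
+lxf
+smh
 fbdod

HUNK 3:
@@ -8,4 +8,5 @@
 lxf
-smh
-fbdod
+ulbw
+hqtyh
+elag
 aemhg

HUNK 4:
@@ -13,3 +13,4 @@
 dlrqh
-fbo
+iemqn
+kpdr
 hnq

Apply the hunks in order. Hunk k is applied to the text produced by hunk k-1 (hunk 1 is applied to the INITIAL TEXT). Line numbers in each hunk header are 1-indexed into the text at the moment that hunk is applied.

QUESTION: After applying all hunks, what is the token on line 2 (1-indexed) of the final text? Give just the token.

Answer: hlj

Derivation:
Hunk 1: at line 6 remove [jnfz] add [cdux,epgy] -> 14 lines: ribry hlj jwkcr dwoml wure gek cdux epgy knmy fbdod aemhg dlrqh fbo hnq
Hunk 2: at line 6 remove [cdux,epgy,knmy] add [hwrh,lxf,smh] -> 14 lines: ribry hlj jwkcr dwoml wure gek hwrh lxf smh fbdod aemhg dlrqh fbo hnq
Hunk 3: at line 8 remove [smh,fbdod] add [ulbw,hqtyh,elag] -> 15 lines: ribry hlj jwkcr dwoml wure gek hwrh lxf ulbw hqtyh elag aemhg dlrqh fbo hnq
Hunk 4: at line 13 remove [fbo] add [iemqn,kpdr] -> 16 lines: ribry hlj jwkcr dwoml wure gek hwrh lxf ulbw hqtyh elag aemhg dlrqh iemqn kpdr hnq
Final line 2: hlj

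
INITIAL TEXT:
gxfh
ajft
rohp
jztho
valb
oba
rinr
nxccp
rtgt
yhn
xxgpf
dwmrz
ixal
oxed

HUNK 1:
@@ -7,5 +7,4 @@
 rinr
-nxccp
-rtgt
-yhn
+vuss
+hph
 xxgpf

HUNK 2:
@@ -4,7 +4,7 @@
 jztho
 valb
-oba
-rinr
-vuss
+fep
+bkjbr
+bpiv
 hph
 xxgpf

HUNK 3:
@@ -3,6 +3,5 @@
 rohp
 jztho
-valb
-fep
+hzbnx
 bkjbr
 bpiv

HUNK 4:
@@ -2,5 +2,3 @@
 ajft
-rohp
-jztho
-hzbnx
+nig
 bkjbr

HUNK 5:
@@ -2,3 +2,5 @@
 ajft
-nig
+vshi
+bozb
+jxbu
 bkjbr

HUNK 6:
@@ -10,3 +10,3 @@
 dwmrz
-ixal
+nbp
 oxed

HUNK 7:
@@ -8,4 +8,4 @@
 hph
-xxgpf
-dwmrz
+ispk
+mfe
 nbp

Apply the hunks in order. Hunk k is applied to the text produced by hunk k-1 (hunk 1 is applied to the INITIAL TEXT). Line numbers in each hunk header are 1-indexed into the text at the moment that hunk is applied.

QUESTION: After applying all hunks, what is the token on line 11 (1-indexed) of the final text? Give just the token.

Answer: nbp

Derivation:
Hunk 1: at line 7 remove [nxccp,rtgt,yhn] add [vuss,hph] -> 13 lines: gxfh ajft rohp jztho valb oba rinr vuss hph xxgpf dwmrz ixal oxed
Hunk 2: at line 4 remove [oba,rinr,vuss] add [fep,bkjbr,bpiv] -> 13 lines: gxfh ajft rohp jztho valb fep bkjbr bpiv hph xxgpf dwmrz ixal oxed
Hunk 3: at line 3 remove [valb,fep] add [hzbnx] -> 12 lines: gxfh ajft rohp jztho hzbnx bkjbr bpiv hph xxgpf dwmrz ixal oxed
Hunk 4: at line 2 remove [rohp,jztho,hzbnx] add [nig] -> 10 lines: gxfh ajft nig bkjbr bpiv hph xxgpf dwmrz ixal oxed
Hunk 5: at line 2 remove [nig] add [vshi,bozb,jxbu] -> 12 lines: gxfh ajft vshi bozb jxbu bkjbr bpiv hph xxgpf dwmrz ixal oxed
Hunk 6: at line 10 remove [ixal] add [nbp] -> 12 lines: gxfh ajft vshi bozb jxbu bkjbr bpiv hph xxgpf dwmrz nbp oxed
Hunk 7: at line 8 remove [xxgpf,dwmrz] add [ispk,mfe] -> 12 lines: gxfh ajft vshi bozb jxbu bkjbr bpiv hph ispk mfe nbp oxed
Final line 11: nbp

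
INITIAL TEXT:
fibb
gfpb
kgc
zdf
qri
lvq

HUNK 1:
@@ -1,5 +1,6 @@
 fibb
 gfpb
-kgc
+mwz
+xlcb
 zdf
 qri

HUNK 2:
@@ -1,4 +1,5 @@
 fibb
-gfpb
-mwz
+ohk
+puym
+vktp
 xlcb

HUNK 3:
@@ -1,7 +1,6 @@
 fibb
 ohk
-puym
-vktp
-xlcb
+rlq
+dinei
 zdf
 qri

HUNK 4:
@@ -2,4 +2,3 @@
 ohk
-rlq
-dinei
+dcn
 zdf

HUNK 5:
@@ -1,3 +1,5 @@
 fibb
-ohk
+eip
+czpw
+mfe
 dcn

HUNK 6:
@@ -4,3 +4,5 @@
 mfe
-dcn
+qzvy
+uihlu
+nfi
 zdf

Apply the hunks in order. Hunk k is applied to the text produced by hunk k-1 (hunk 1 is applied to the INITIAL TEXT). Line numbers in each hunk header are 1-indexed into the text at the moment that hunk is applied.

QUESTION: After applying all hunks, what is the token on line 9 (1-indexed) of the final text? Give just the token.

Answer: qri

Derivation:
Hunk 1: at line 1 remove [kgc] add [mwz,xlcb] -> 7 lines: fibb gfpb mwz xlcb zdf qri lvq
Hunk 2: at line 1 remove [gfpb,mwz] add [ohk,puym,vktp] -> 8 lines: fibb ohk puym vktp xlcb zdf qri lvq
Hunk 3: at line 1 remove [puym,vktp,xlcb] add [rlq,dinei] -> 7 lines: fibb ohk rlq dinei zdf qri lvq
Hunk 4: at line 2 remove [rlq,dinei] add [dcn] -> 6 lines: fibb ohk dcn zdf qri lvq
Hunk 5: at line 1 remove [ohk] add [eip,czpw,mfe] -> 8 lines: fibb eip czpw mfe dcn zdf qri lvq
Hunk 6: at line 4 remove [dcn] add [qzvy,uihlu,nfi] -> 10 lines: fibb eip czpw mfe qzvy uihlu nfi zdf qri lvq
Final line 9: qri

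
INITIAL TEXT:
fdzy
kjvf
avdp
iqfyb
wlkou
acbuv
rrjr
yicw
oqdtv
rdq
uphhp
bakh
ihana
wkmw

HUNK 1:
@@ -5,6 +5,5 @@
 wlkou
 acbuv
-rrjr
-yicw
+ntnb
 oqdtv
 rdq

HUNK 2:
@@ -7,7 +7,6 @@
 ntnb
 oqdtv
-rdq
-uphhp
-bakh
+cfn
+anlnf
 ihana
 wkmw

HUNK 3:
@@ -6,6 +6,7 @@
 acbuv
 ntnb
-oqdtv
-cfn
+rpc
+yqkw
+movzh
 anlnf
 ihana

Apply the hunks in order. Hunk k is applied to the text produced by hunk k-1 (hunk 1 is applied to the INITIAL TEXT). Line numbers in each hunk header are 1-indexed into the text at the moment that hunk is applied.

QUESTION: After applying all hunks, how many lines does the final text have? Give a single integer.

Answer: 13

Derivation:
Hunk 1: at line 5 remove [rrjr,yicw] add [ntnb] -> 13 lines: fdzy kjvf avdp iqfyb wlkou acbuv ntnb oqdtv rdq uphhp bakh ihana wkmw
Hunk 2: at line 7 remove [rdq,uphhp,bakh] add [cfn,anlnf] -> 12 lines: fdzy kjvf avdp iqfyb wlkou acbuv ntnb oqdtv cfn anlnf ihana wkmw
Hunk 3: at line 6 remove [oqdtv,cfn] add [rpc,yqkw,movzh] -> 13 lines: fdzy kjvf avdp iqfyb wlkou acbuv ntnb rpc yqkw movzh anlnf ihana wkmw
Final line count: 13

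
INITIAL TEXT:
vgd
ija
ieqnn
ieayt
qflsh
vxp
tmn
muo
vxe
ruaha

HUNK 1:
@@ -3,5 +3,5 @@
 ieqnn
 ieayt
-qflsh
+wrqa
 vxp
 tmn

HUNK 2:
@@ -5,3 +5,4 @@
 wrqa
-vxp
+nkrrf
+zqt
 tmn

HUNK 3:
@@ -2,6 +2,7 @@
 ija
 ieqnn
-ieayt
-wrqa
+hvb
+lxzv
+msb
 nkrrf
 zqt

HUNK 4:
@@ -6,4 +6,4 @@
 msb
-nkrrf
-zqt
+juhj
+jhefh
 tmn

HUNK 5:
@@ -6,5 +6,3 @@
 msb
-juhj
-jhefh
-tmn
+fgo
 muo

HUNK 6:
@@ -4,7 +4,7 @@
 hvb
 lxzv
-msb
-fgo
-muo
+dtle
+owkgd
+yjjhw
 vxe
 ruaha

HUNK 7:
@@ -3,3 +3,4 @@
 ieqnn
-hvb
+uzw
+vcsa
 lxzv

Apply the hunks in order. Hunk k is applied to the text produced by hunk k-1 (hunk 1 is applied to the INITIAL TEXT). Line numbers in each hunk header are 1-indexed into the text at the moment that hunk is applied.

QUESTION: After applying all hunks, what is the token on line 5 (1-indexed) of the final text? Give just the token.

Answer: vcsa

Derivation:
Hunk 1: at line 3 remove [qflsh] add [wrqa] -> 10 lines: vgd ija ieqnn ieayt wrqa vxp tmn muo vxe ruaha
Hunk 2: at line 5 remove [vxp] add [nkrrf,zqt] -> 11 lines: vgd ija ieqnn ieayt wrqa nkrrf zqt tmn muo vxe ruaha
Hunk 3: at line 2 remove [ieayt,wrqa] add [hvb,lxzv,msb] -> 12 lines: vgd ija ieqnn hvb lxzv msb nkrrf zqt tmn muo vxe ruaha
Hunk 4: at line 6 remove [nkrrf,zqt] add [juhj,jhefh] -> 12 lines: vgd ija ieqnn hvb lxzv msb juhj jhefh tmn muo vxe ruaha
Hunk 5: at line 6 remove [juhj,jhefh,tmn] add [fgo] -> 10 lines: vgd ija ieqnn hvb lxzv msb fgo muo vxe ruaha
Hunk 6: at line 4 remove [msb,fgo,muo] add [dtle,owkgd,yjjhw] -> 10 lines: vgd ija ieqnn hvb lxzv dtle owkgd yjjhw vxe ruaha
Hunk 7: at line 3 remove [hvb] add [uzw,vcsa] -> 11 lines: vgd ija ieqnn uzw vcsa lxzv dtle owkgd yjjhw vxe ruaha
Final line 5: vcsa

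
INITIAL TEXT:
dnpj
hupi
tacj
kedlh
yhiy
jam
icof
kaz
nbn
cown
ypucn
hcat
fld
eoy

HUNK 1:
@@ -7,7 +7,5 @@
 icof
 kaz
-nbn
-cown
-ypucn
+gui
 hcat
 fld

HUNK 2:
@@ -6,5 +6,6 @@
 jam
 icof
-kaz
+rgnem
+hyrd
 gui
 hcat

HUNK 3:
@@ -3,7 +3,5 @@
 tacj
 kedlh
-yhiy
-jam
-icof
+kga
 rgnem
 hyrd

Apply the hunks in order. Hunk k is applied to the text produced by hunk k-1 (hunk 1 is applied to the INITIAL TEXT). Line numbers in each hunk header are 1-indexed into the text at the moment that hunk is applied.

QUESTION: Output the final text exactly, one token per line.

Answer: dnpj
hupi
tacj
kedlh
kga
rgnem
hyrd
gui
hcat
fld
eoy

Derivation:
Hunk 1: at line 7 remove [nbn,cown,ypucn] add [gui] -> 12 lines: dnpj hupi tacj kedlh yhiy jam icof kaz gui hcat fld eoy
Hunk 2: at line 6 remove [kaz] add [rgnem,hyrd] -> 13 lines: dnpj hupi tacj kedlh yhiy jam icof rgnem hyrd gui hcat fld eoy
Hunk 3: at line 3 remove [yhiy,jam,icof] add [kga] -> 11 lines: dnpj hupi tacj kedlh kga rgnem hyrd gui hcat fld eoy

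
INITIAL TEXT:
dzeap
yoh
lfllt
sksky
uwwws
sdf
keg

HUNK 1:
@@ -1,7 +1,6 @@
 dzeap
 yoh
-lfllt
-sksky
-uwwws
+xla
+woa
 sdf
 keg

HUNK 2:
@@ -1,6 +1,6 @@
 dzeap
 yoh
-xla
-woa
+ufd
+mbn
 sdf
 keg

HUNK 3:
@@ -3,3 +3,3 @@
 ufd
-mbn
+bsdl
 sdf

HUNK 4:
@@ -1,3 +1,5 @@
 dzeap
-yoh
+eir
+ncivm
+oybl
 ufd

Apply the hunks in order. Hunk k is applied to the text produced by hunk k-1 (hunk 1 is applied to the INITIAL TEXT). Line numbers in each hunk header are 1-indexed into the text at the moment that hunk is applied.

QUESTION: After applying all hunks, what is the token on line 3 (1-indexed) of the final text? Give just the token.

Hunk 1: at line 1 remove [lfllt,sksky,uwwws] add [xla,woa] -> 6 lines: dzeap yoh xla woa sdf keg
Hunk 2: at line 1 remove [xla,woa] add [ufd,mbn] -> 6 lines: dzeap yoh ufd mbn sdf keg
Hunk 3: at line 3 remove [mbn] add [bsdl] -> 6 lines: dzeap yoh ufd bsdl sdf keg
Hunk 4: at line 1 remove [yoh] add [eir,ncivm,oybl] -> 8 lines: dzeap eir ncivm oybl ufd bsdl sdf keg
Final line 3: ncivm

Answer: ncivm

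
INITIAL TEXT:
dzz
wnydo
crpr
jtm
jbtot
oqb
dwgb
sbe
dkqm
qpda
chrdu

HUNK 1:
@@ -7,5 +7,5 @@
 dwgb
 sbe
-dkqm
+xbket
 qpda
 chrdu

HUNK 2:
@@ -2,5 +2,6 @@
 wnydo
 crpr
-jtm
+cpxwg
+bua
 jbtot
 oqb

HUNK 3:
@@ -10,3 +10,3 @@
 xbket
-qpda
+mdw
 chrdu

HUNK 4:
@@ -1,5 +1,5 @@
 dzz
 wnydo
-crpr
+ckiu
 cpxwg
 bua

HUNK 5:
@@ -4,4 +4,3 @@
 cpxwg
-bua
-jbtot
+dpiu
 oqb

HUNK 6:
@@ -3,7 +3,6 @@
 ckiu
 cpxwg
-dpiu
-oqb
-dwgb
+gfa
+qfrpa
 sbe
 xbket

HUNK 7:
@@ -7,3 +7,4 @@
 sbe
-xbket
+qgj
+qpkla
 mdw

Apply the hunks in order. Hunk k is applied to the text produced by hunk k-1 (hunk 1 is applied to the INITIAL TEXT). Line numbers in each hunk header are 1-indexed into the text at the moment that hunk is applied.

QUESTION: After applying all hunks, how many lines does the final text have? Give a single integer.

Answer: 11

Derivation:
Hunk 1: at line 7 remove [dkqm] add [xbket] -> 11 lines: dzz wnydo crpr jtm jbtot oqb dwgb sbe xbket qpda chrdu
Hunk 2: at line 2 remove [jtm] add [cpxwg,bua] -> 12 lines: dzz wnydo crpr cpxwg bua jbtot oqb dwgb sbe xbket qpda chrdu
Hunk 3: at line 10 remove [qpda] add [mdw] -> 12 lines: dzz wnydo crpr cpxwg bua jbtot oqb dwgb sbe xbket mdw chrdu
Hunk 4: at line 1 remove [crpr] add [ckiu] -> 12 lines: dzz wnydo ckiu cpxwg bua jbtot oqb dwgb sbe xbket mdw chrdu
Hunk 5: at line 4 remove [bua,jbtot] add [dpiu] -> 11 lines: dzz wnydo ckiu cpxwg dpiu oqb dwgb sbe xbket mdw chrdu
Hunk 6: at line 3 remove [dpiu,oqb,dwgb] add [gfa,qfrpa] -> 10 lines: dzz wnydo ckiu cpxwg gfa qfrpa sbe xbket mdw chrdu
Hunk 7: at line 7 remove [xbket] add [qgj,qpkla] -> 11 lines: dzz wnydo ckiu cpxwg gfa qfrpa sbe qgj qpkla mdw chrdu
Final line count: 11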